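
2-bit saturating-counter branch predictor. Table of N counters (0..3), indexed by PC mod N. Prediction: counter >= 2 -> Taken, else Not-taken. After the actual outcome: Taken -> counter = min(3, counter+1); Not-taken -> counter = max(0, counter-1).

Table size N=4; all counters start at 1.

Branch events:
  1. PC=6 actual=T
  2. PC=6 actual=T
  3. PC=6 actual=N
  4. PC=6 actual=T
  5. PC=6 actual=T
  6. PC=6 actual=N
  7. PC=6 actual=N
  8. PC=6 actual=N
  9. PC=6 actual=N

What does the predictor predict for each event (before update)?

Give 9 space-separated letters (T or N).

Answer: N T T T T T T N N

Derivation:
Ev 1: PC=6 idx=2 pred=N actual=T -> ctr[2]=2
Ev 2: PC=6 idx=2 pred=T actual=T -> ctr[2]=3
Ev 3: PC=6 idx=2 pred=T actual=N -> ctr[2]=2
Ev 4: PC=6 idx=2 pred=T actual=T -> ctr[2]=3
Ev 5: PC=6 idx=2 pred=T actual=T -> ctr[2]=3
Ev 6: PC=6 idx=2 pred=T actual=N -> ctr[2]=2
Ev 7: PC=6 idx=2 pred=T actual=N -> ctr[2]=1
Ev 8: PC=6 idx=2 pred=N actual=N -> ctr[2]=0
Ev 9: PC=6 idx=2 pred=N actual=N -> ctr[2]=0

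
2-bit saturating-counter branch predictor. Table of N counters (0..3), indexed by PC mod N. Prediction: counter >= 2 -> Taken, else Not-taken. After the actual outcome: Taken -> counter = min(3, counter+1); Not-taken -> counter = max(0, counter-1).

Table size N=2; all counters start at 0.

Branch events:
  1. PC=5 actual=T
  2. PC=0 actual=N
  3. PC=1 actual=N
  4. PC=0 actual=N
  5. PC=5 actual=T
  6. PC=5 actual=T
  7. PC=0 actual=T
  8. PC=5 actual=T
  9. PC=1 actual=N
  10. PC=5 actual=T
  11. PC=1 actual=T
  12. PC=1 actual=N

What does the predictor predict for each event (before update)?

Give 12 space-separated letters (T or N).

Ev 1: PC=5 idx=1 pred=N actual=T -> ctr[1]=1
Ev 2: PC=0 idx=0 pred=N actual=N -> ctr[0]=0
Ev 3: PC=1 idx=1 pred=N actual=N -> ctr[1]=0
Ev 4: PC=0 idx=0 pred=N actual=N -> ctr[0]=0
Ev 5: PC=5 idx=1 pred=N actual=T -> ctr[1]=1
Ev 6: PC=5 idx=1 pred=N actual=T -> ctr[1]=2
Ev 7: PC=0 idx=0 pred=N actual=T -> ctr[0]=1
Ev 8: PC=5 idx=1 pred=T actual=T -> ctr[1]=3
Ev 9: PC=1 idx=1 pred=T actual=N -> ctr[1]=2
Ev 10: PC=5 idx=1 pred=T actual=T -> ctr[1]=3
Ev 11: PC=1 idx=1 pred=T actual=T -> ctr[1]=3
Ev 12: PC=1 idx=1 pred=T actual=N -> ctr[1]=2

Answer: N N N N N N N T T T T T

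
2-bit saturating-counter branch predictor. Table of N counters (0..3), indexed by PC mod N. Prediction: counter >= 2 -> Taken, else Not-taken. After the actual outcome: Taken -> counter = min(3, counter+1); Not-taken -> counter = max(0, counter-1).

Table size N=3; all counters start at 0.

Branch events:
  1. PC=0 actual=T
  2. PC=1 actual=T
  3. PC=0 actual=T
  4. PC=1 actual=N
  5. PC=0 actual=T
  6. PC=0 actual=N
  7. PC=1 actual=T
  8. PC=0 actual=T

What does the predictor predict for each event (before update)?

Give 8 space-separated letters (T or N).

Answer: N N N N T T N T

Derivation:
Ev 1: PC=0 idx=0 pred=N actual=T -> ctr[0]=1
Ev 2: PC=1 idx=1 pred=N actual=T -> ctr[1]=1
Ev 3: PC=0 idx=0 pred=N actual=T -> ctr[0]=2
Ev 4: PC=1 idx=1 pred=N actual=N -> ctr[1]=0
Ev 5: PC=0 idx=0 pred=T actual=T -> ctr[0]=3
Ev 6: PC=0 idx=0 pred=T actual=N -> ctr[0]=2
Ev 7: PC=1 idx=1 pred=N actual=T -> ctr[1]=1
Ev 8: PC=0 idx=0 pred=T actual=T -> ctr[0]=3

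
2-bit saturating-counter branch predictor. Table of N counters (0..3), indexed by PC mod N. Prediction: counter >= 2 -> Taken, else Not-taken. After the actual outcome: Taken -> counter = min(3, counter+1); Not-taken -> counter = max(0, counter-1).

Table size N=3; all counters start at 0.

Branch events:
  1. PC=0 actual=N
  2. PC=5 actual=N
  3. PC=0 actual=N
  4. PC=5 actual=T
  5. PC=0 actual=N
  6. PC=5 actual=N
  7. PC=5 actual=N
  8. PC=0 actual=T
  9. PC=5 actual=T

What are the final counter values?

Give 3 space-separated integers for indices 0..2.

Answer: 1 0 1

Derivation:
Ev 1: PC=0 idx=0 pred=N actual=N -> ctr[0]=0
Ev 2: PC=5 idx=2 pred=N actual=N -> ctr[2]=0
Ev 3: PC=0 idx=0 pred=N actual=N -> ctr[0]=0
Ev 4: PC=5 idx=2 pred=N actual=T -> ctr[2]=1
Ev 5: PC=0 idx=0 pred=N actual=N -> ctr[0]=0
Ev 6: PC=5 idx=2 pred=N actual=N -> ctr[2]=0
Ev 7: PC=5 idx=2 pred=N actual=N -> ctr[2]=0
Ev 8: PC=0 idx=0 pred=N actual=T -> ctr[0]=1
Ev 9: PC=5 idx=2 pred=N actual=T -> ctr[2]=1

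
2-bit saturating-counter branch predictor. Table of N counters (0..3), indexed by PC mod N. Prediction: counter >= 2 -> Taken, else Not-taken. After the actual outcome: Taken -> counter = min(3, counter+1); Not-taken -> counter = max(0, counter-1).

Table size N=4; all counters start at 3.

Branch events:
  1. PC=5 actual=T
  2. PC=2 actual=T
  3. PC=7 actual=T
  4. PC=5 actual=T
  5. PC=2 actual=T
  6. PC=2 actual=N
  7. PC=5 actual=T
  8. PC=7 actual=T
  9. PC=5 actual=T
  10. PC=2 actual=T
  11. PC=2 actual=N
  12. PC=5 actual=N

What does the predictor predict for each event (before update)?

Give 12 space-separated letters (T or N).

Ev 1: PC=5 idx=1 pred=T actual=T -> ctr[1]=3
Ev 2: PC=2 idx=2 pred=T actual=T -> ctr[2]=3
Ev 3: PC=7 idx=3 pred=T actual=T -> ctr[3]=3
Ev 4: PC=5 idx=1 pred=T actual=T -> ctr[1]=3
Ev 5: PC=2 idx=2 pred=T actual=T -> ctr[2]=3
Ev 6: PC=2 idx=2 pred=T actual=N -> ctr[2]=2
Ev 7: PC=5 idx=1 pred=T actual=T -> ctr[1]=3
Ev 8: PC=7 idx=3 pred=T actual=T -> ctr[3]=3
Ev 9: PC=5 idx=1 pred=T actual=T -> ctr[1]=3
Ev 10: PC=2 idx=2 pred=T actual=T -> ctr[2]=3
Ev 11: PC=2 idx=2 pred=T actual=N -> ctr[2]=2
Ev 12: PC=5 idx=1 pred=T actual=N -> ctr[1]=2

Answer: T T T T T T T T T T T T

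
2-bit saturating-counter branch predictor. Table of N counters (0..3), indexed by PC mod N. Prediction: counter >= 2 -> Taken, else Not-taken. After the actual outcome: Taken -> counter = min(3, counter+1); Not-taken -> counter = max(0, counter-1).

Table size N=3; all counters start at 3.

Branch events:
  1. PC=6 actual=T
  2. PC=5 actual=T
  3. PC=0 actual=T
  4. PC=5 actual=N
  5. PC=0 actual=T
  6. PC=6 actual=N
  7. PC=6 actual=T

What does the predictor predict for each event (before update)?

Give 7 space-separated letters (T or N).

Ev 1: PC=6 idx=0 pred=T actual=T -> ctr[0]=3
Ev 2: PC=5 idx=2 pred=T actual=T -> ctr[2]=3
Ev 3: PC=0 idx=0 pred=T actual=T -> ctr[0]=3
Ev 4: PC=5 idx=2 pred=T actual=N -> ctr[2]=2
Ev 5: PC=0 idx=0 pred=T actual=T -> ctr[0]=3
Ev 6: PC=6 idx=0 pred=T actual=N -> ctr[0]=2
Ev 7: PC=6 idx=0 pred=T actual=T -> ctr[0]=3

Answer: T T T T T T T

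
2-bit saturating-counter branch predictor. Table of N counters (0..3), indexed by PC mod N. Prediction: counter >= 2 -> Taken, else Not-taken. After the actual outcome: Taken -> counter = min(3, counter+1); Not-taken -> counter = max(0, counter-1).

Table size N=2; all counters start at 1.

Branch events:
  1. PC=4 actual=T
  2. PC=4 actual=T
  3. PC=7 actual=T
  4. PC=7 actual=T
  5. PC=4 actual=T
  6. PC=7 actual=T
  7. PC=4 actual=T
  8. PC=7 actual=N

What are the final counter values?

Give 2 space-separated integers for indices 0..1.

Ev 1: PC=4 idx=0 pred=N actual=T -> ctr[0]=2
Ev 2: PC=4 idx=0 pred=T actual=T -> ctr[0]=3
Ev 3: PC=7 idx=1 pred=N actual=T -> ctr[1]=2
Ev 4: PC=7 idx=1 pred=T actual=T -> ctr[1]=3
Ev 5: PC=4 idx=0 pred=T actual=T -> ctr[0]=3
Ev 6: PC=7 idx=1 pred=T actual=T -> ctr[1]=3
Ev 7: PC=4 idx=0 pred=T actual=T -> ctr[0]=3
Ev 8: PC=7 idx=1 pred=T actual=N -> ctr[1]=2

Answer: 3 2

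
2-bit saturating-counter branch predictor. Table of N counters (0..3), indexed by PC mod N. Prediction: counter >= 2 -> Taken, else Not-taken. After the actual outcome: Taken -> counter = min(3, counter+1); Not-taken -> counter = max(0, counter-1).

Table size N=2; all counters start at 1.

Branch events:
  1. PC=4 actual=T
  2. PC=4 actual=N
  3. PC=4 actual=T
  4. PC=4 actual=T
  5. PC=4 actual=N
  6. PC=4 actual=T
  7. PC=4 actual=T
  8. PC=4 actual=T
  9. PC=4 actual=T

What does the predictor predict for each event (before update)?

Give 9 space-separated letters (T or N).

Ev 1: PC=4 idx=0 pred=N actual=T -> ctr[0]=2
Ev 2: PC=4 idx=0 pred=T actual=N -> ctr[0]=1
Ev 3: PC=4 idx=0 pred=N actual=T -> ctr[0]=2
Ev 4: PC=4 idx=0 pred=T actual=T -> ctr[0]=3
Ev 5: PC=4 idx=0 pred=T actual=N -> ctr[0]=2
Ev 6: PC=4 idx=0 pred=T actual=T -> ctr[0]=3
Ev 7: PC=4 idx=0 pred=T actual=T -> ctr[0]=3
Ev 8: PC=4 idx=0 pred=T actual=T -> ctr[0]=3
Ev 9: PC=4 idx=0 pred=T actual=T -> ctr[0]=3

Answer: N T N T T T T T T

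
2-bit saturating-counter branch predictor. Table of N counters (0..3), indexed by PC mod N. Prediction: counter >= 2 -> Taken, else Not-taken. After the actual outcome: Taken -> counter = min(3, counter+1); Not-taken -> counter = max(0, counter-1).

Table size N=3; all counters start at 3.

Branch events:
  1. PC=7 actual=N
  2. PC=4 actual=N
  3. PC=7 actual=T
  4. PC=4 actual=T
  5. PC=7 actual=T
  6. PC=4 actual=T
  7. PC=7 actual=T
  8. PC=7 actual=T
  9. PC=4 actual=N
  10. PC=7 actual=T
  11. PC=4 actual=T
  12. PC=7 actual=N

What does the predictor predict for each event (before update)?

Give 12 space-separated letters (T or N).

Ev 1: PC=7 idx=1 pred=T actual=N -> ctr[1]=2
Ev 2: PC=4 idx=1 pred=T actual=N -> ctr[1]=1
Ev 3: PC=7 idx=1 pred=N actual=T -> ctr[1]=2
Ev 4: PC=4 idx=1 pred=T actual=T -> ctr[1]=3
Ev 5: PC=7 idx=1 pred=T actual=T -> ctr[1]=3
Ev 6: PC=4 idx=1 pred=T actual=T -> ctr[1]=3
Ev 7: PC=7 idx=1 pred=T actual=T -> ctr[1]=3
Ev 8: PC=7 idx=1 pred=T actual=T -> ctr[1]=3
Ev 9: PC=4 idx=1 pred=T actual=N -> ctr[1]=2
Ev 10: PC=7 idx=1 pred=T actual=T -> ctr[1]=3
Ev 11: PC=4 idx=1 pred=T actual=T -> ctr[1]=3
Ev 12: PC=7 idx=1 pred=T actual=N -> ctr[1]=2

Answer: T T N T T T T T T T T T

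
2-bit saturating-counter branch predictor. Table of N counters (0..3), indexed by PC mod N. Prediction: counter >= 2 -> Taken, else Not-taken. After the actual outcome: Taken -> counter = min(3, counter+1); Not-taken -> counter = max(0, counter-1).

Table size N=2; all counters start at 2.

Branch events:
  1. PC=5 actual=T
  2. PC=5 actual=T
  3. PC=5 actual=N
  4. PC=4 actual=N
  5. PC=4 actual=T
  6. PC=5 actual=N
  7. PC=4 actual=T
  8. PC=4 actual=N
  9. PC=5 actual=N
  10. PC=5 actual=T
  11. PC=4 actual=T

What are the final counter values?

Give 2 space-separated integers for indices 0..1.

Answer: 3 1

Derivation:
Ev 1: PC=5 idx=1 pred=T actual=T -> ctr[1]=3
Ev 2: PC=5 idx=1 pred=T actual=T -> ctr[1]=3
Ev 3: PC=5 idx=1 pred=T actual=N -> ctr[1]=2
Ev 4: PC=4 idx=0 pred=T actual=N -> ctr[0]=1
Ev 5: PC=4 idx=0 pred=N actual=T -> ctr[0]=2
Ev 6: PC=5 idx=1 pred=T actual=N -> ctr[1]=1
Ev 7: PC=4 idx=0 pred=T actual=T -> ctr[0]=3
Ev 8: PC=4 idx=0 pred=T actual=N -> ctr[0]=2
Ev 9: PC=5 idx=1 pred=N actual=N -> ctr[1]=0
Ev 10: PC=5 idx=1 pred=N actual=T -> ctr[1]=1
Ev 11: PC=4 idx=0 pred=T actual=T -> ctr[0]=3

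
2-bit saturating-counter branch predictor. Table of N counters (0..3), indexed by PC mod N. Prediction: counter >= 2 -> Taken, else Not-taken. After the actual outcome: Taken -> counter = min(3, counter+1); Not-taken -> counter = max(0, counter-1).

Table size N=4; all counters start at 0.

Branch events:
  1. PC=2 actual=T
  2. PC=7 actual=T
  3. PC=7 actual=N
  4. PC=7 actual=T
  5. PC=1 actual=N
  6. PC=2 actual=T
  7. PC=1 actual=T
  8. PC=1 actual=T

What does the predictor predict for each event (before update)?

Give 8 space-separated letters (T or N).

Answer: N N N N N N N N

Derivation:
Ev 1: PC=2 idx=2 pred=N actual=T -> ctr[2]=1
Ev 2: PC=7 idx=3 pred=N actual=T -> ctr[3]=1
Ev 3: PC=7 idx=3 pred=N actual=N -> ctr[3]=0
Ev 4: PC=7 idx=3 pred=N actual=T -> ctr[3]=1
Ev 5: PC=1 idx=1 pred=N actual=N -> ctr[1]=0
Ev 6: PC=2 idx=2 pred=N actual=T -> ctr[2]=2
Ev 7: PC=1 idx=1 pred=N actual=T -> ctr[1]=1
Ev 8: PC=1 idx=1 pred=N actual=T -> ctr[1]=2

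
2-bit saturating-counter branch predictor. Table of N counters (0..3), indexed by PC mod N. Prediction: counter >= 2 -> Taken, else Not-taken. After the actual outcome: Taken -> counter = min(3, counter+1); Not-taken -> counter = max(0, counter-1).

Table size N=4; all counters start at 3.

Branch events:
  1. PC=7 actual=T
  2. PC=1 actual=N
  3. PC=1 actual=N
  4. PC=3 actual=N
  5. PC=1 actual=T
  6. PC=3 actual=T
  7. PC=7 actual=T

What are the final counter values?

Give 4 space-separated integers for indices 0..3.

Answer: 3 2 3 3

Derivation:
Ev 1: PC=7 idx=3 pred=T actual=T -> ctr[3]=3
Ev 2: PC=1 idx=1 pred=T actual=N -> ctr[1]=2
Ev 3: PC=1 idx=1 pred=T actual=N -> ctr[1]=1
Ev 4: PC=3 idx=3 pred=T actual=N -> ctr[3]=2
Ev 5: PC=1 idx=1 pred=N actual=T -> ctr[1]=2
Ev 6: PC=3 idx=3 pred=T actual=T -> ctr[3]=3
Ev 7: PC=7 idx=3 pred=T actual=T -> ctr[3]=3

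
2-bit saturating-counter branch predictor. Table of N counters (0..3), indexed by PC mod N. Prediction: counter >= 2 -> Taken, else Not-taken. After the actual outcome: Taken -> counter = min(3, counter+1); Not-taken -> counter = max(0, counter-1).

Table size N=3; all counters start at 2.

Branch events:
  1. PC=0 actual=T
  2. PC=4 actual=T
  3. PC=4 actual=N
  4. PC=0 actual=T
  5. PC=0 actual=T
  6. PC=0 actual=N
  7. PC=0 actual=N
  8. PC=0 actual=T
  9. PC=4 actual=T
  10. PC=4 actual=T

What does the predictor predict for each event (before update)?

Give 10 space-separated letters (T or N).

Answer: T T T T T T T N T T

Derivation:
Ev 1: PC=0 idx=0 pred=T actual=T -> ctr[0]=3
Ev 2: PC=4 idx=1 pred=T actual=T -> ctr[1]=3
Ev 3: PC=4 idx=1 pred=T actual=N -> ctr[1]=2
Ev 4: PC=0 idx=0 pred=T actual=T -> ctr[0]=3
Ev 5: PC=0 idx=0 pred=T actual=T -> ctr[0]=3
Ev 6: PC=0 idx=0 pred=T actual=N -> ctr[0]=2
Ev 7: PC=0 idx=0 pred=T actual=N -> ctr[0]=1
Ev 8: PC=0 idx=0 pred=N actual=T -> ctr[0]=2
Ev 9: PC=4 idx=1 pred=T actual=T -> ctr[1]=3
Ev 10: PC=4 idx=1 pred=T actual=T -> ctr[1]=3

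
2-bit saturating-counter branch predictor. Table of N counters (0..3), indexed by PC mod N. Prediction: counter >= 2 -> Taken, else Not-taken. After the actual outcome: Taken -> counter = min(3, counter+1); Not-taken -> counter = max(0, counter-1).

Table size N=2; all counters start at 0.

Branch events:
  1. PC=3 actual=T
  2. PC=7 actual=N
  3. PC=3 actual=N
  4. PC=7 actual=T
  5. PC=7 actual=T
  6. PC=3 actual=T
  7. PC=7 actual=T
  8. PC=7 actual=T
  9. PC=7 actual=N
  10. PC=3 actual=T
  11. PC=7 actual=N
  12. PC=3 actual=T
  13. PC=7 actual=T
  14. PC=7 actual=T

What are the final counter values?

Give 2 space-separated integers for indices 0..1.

Ev 1: PC=3 idx=1 pred=N actual=T -> ctr[1]=1
Ev 2: PC=7 idx=1 pred=N actual=N -> ctr[1]=0
Ev 3: PC=3 idx=1 pred=N actual=N -> ctr[1]=0
Ev 4: PC=7 idx=1 pred=N actual=T -> ctr[1]=1
Ev 5: PC=7 idx=1 pred=N actual=T -> ctr[1]=2
Ev 6: PC=3 idx=1 pred=T actual=T -> ctr[1]=3
Ev 7: PC=7 idx=1 pred=T actual=T -> ctr[1]=3
Ev 8: PC=7 idx=1 pred=T actual=T -> ctr[1]=3
Ev 9: PC=7 idx=1 pred=T actual=N -> ctr[1]=2
Ev 10: PC=3 idx=1 pred=T actual=T -> ctr[1]=3
Ev 11: PC=7 idx=1 pred=T actual=N -> ctr[1]=2
Ev 12: PC=3 idx=1 pred=T actual=T -> ctr[1]=3
Ev 13: PC=7 idx=1 pred=T actual=T -> ctr[1]=3
Ev 14: PC=7 idx=1 pred=T actual=T -> ctr[1]=3

Answer: 0 3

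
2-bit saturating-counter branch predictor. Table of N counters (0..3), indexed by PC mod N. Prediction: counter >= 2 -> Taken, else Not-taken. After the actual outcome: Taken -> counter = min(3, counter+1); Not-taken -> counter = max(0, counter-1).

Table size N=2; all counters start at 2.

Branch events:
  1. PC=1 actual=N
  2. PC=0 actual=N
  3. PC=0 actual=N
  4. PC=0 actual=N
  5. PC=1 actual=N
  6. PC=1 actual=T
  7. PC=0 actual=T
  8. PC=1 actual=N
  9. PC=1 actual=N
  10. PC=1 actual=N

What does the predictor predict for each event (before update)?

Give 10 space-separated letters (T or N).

Ev 1: PC=1 idx=1 pred=T actual=N -> ctr[1]=1
Ev 2: PC=0 idx=0 pred=T actual=N -> ctr[0]=1
Ev 3: PC=0 idx=0 pred=N actual=N -> ctr[0]=0
Ev 4: PC=0 idx=0 pred=N actual=N -> ctr[0]=0
Ev 5: PC=1 idx=1 pred=N actual=N -> ctr[1]=0
Ev 6: PC=1 idx=1 pred=N actual=T -> ctr[1]=1
Ev 7: PC=0 idx=0 pred=N actual=T -> ctr[0]=1
Ev 8: PC=1 idx=1 pred=N actual=N -> ctr[1]=0
Ev 9: PC=1 idx=1 pred=N actual=N -> ctr[1]=0
Ev 10: PC=1 idx=1 pred=N actual=N -> ctr[1]=0

Answer: T T N N N N N N N N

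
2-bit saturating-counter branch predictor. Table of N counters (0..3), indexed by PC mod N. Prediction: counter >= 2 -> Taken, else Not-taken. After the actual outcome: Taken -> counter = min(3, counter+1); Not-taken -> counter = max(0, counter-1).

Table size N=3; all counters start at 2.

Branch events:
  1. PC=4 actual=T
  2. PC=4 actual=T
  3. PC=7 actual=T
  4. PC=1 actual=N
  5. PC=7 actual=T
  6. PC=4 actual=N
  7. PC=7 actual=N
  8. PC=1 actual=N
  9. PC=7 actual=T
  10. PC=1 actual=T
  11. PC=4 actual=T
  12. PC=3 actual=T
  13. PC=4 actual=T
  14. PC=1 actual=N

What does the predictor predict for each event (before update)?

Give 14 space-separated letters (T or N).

Ev 1: PC=4 idx=1 pred=T actual=T -> ctr[1]=3
Ev 2: PC=4 idx=1 pred=T actual=T -> ctr[1]=3
Ev 3: PC=7 idx=1 pred=T actual=T -> ctr[1]=3
Ev 4: PC=1 idx=1 pred=T actual=N -> ctr[1]=2
Ev 5: PC=7 idx=1 pred=T actual=T -> ctr[1]=3
Ev 6: PC=4 idx=1 pred=T actual=N -> ctr[1]=2
Ev 7: PC=7 idx=1 pred=T actual=N -> ctr[1]=1
Ev 8: PC=1 idx=1 pred=N actual=N -> ctr[1]=0
Ev 9: PC=7 idx=1 pred=N actual=T -> ctr[1]=1
Ev 10: PC=1 idx=1 pred=N actual=T -> ctr[1]=2
Ev 11: PC=4 idx=1 pred=T actual=T -> ctr[1]=3
Ev 12: PC=3 idx=0 pred=T actual=T -> ctr[0]=3
Ev 13: PC=4 idx=1 pred=T actual=T -> ctr[1]=3
Ev 14: PC=1 idx=1 pred=T actual=N -> ctr[1]=2

Answer: T T T T T T T N N N T T T T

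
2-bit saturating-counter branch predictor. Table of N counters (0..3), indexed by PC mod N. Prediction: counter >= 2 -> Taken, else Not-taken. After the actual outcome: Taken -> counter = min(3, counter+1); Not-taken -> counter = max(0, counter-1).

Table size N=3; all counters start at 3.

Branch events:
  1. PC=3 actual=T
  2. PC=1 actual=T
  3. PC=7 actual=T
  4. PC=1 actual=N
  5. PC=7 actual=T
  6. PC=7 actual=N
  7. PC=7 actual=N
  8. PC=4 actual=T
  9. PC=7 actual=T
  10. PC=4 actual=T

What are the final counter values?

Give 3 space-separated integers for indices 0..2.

Answer: 3 3 3

Derivation:
Ev 1: PC=3 idx=0 pred=T actual=T -> ctr[0]=3
Ev 2: PC=1 idx=1 pred=T actual=T -> ctr[1]=3
Ev 3: PC=7 idx=1 pred=T actual=T -> ctr[1]=3
Ev 4: PC=1 idx=1 pred=T actual=N -> ctr[1]=2
Ev 5: PC=7 idx=1 pred=T actual=T -> ctr[1]=3
Ev 6: PC=7 idx=1 pred=T actual=N -> ctr[1]=2
Ev 7: PC=7 idx=1 pred=T actual=N -> ctr[1]=1
Ev 8: PC=4 idx=1 pred=N actual=T -> ctr[1]=2
Ev 9: PC=7 idx=1 pred=T actual=T -> ctr[1]=3
Ev 10: PC=4 idx=1 pred=T actual=T -> ctr[1]=3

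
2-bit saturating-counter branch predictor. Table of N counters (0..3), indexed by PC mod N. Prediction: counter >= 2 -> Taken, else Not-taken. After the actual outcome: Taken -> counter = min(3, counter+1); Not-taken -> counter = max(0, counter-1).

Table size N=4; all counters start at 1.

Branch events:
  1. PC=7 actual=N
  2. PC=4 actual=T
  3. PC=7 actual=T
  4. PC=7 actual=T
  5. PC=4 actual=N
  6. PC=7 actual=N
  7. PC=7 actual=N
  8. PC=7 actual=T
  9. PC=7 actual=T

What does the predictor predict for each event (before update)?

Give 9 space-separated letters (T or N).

Answer: N N N N T T N N N

Derivation:
Ev 1: PC=7 idx=3 pred=N actual=N -> ctr[3]=0
Ev 2: PC=4 idx=0 pred=N actual=T -> ctr[0]=2
Ev 3: PC=7 idx=3 pred=N actual=T -> ctr[3]=1
Ev 4: PC=7 idx=3 pred=N actual=T -> ctr[3]=2
Ev 5: PC=4 idx=0 pred=T actual=N -> ctr[0]=1
Ev 6: PC=7 idx=3 pred=T actual=N -> ctr[3]=1
Ev 7: PC=7 idx=3 pred=N actual=N -> ctr[3]=0
Ev 8: PC=7 idx=3 pred=N actual=T -> ctr[3]=1
Ev 9: PC=7 idx=3 pred=N actual=T -> ctr[3]=2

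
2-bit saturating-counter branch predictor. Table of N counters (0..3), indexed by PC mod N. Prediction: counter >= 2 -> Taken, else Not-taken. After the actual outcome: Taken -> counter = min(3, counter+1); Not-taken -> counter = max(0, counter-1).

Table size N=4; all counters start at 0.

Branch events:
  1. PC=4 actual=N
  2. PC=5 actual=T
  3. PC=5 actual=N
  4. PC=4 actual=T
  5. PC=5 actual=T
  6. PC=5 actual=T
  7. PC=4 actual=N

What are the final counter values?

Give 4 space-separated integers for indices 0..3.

Answer: 0 2 0 0

Derivation:
Ev 1: PC=4 idx=0 pred=N actual=N -> ctr[0]=0
Ev 2: PC=5 idx=1 pred=N actual=T -> ctr[1]=1
Ev 3: PC=5 idx=1 pred=N actual=N -> ctr[1]=0
Ev 4: PC=4 idx=0 pred=N actual=T -> ctr[0]=1
Ev 5: PC=5 idx=1 pred=N actual=T -> ctr[1]=1
Ev 6: PC=5 idx=1 pred=N actual=T -> ctr[1]=2
Ev 7: PC=4 idx=0 pred=N actual=N -> ctr[0]=0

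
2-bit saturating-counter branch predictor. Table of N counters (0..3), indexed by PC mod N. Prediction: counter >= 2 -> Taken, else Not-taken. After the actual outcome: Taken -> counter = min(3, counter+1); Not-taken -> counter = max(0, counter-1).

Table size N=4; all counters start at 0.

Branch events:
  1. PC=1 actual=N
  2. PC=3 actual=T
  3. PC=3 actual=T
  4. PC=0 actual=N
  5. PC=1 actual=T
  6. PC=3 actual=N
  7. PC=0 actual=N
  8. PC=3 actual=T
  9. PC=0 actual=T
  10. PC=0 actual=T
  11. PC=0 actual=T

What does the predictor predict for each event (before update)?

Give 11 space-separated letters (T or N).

Answer: N N N N N T N N N N T

Derivation:
Ev 1: PC=1 idx=1 pred=N actual=N -> ctr[1]=0
Ev 2: PC=3 idx=3 pred=N actual=T -> ctr[3]=1
Ev 3: PC=3 idx=3 pred=N actual=T -> ctr[3]=2
Ev 4: PC=0 idx=0 pred=N actual=N -> ctr[0]=0
Ev 5: PC=1 idx=1 pred=N actual=T -> ctr[1]=1
Ev 6: PC=3 idx=3 pred=T actual=N -> ctr[3]=1
Ev 7: PC=0 idx=0 pred=N actual=N -> ctr[0]=0
Ev 8: PC=3 idx=3 pred=N actual=T -> ctr[3]=2
Ev 9: PC=0 idx=0 pred=N actual=T -> ctr[0]=1
Ev 10: PC=0 idx=0 pred=N actual=T -> ctr[0]=2
Ev 11: PC=0 idx=0 pred=T actual=T -> ctr[0]=3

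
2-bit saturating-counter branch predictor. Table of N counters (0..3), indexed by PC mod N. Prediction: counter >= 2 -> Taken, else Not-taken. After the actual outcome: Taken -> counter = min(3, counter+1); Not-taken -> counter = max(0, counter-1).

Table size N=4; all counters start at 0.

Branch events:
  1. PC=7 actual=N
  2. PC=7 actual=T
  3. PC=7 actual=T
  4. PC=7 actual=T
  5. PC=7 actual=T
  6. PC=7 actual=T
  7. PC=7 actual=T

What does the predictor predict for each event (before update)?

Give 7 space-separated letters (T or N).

Answer: N N N T T T T

Derivation:
Ev 1: PC=7 idx=3 pred=N actual=N -> ctr[3]=0
Ev 2: PC=7 idx=3 pred=N actual=T -> ctr[3]=1
Ev 3: PC=7 idx=3 pred=N actual=T -> ctr[3]=2
Ev 4: PC=7 idx=3 pred=T actual=T -> ctr[3]=3
Ev 5: PC=7 idx=3 pred=T actual=T -> ctr[3]=3
Ev 6: PC=7 idx=3 pred=T actual=T -> ctr[3]=3
Ev 7: PC=7 idx=3 pred=T actual=T -> ctr[3]=3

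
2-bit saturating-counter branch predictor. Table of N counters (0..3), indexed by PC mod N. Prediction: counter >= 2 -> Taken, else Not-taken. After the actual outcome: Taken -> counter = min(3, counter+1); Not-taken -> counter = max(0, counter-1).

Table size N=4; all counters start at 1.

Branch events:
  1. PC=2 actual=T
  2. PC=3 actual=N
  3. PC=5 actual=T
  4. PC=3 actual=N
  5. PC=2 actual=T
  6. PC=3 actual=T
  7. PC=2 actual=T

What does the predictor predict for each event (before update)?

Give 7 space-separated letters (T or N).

Answer: N N N N T N T

Derivation:
Ev 1: PC=2 idx=2 pred=N actual=T -> ctr[2]=2
Ev 2: PC=3 idx=3 pred=N actual=N -> ctr[3]=0
Ev 3: PC=5 idx=1 pred=N actual=T -> ctr[1]=2
Ev 4: PC=3 idx=3 pred=N actual=N -> ctr[3]=0
Ev 5: PC=2 idx=2 pred=T actual=T -> ctr[2]=3
Ev 6: PC=3 idx=3 pred=N actual=T -> ctr[3]=1
Ev 7: PC=2 idx=2 pred=T actual=T -> ctr[2]=3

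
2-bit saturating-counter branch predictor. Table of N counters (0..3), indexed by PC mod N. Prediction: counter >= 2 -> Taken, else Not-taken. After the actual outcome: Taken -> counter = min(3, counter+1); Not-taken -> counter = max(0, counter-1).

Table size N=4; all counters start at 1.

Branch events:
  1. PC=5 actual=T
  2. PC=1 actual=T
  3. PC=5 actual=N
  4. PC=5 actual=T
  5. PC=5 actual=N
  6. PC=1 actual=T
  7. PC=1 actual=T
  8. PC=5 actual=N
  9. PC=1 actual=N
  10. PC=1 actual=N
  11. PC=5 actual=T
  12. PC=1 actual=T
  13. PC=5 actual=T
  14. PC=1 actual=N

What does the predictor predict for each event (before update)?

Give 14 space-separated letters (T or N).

Answer: N T T T T T T T T N N N T T

Derivation:
Ev 1: PC=5 idx=1 pred=N actual=T -> ctr[1]=2
Ev 2: PC=1 idx=1 pred=T actual=T -> ctr[1]=3
Ev 3: PC=5 idx=1 pred=T actual=N -> ctr[1]=2
Ev 4: PC=5 idx=1 pred=T actual=T -> ctr[1]=3
Ev 5: PC=5 idx=1 pred=T actual=N -> ctr[1]=2
Ev 6: PC=1 idx=1 pred=T actual=T -> ctr[1]=3
Ev 7: PC=1 idx=1 pred=T actual=T -> ctr[1]=3
Ev 8: PC=5 idx=1 pred=T actual=N -> ctr[1]=2
Ev 9: PC=1 idx=1 pred=T actual=N -> ctr[1]=1
Ev 10: PC=1 idx=1 pred=N actual=N -> ctr[1]=0
Ev 11: PC=5 idx=1 pred=N actual=T -> ctr[1]=1
Ev 12: PC=1 idx=1 pred=N actual=T -> ctr[1]=2
Ev 13: PC=5 idx=1 pred=T actual=T -> ctr[1]=3
Ev 14: PC=1 idx=1 pred=T actual=N -> ctr[1]=2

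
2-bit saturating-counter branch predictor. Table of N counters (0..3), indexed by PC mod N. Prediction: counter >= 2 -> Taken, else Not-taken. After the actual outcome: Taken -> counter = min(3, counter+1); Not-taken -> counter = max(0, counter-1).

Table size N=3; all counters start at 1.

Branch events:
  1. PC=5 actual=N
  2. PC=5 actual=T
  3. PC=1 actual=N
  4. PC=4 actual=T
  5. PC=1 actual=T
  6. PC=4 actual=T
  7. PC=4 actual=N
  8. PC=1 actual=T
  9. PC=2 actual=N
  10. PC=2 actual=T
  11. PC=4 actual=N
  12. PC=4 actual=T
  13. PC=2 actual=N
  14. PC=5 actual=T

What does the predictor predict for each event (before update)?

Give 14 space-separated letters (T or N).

Ev 1: PC=5 idx=2 pred=N actual=N -> ctr[2]=0
Ev 2: PC=5 idx=2 pred=N actual=T -> ctr[2]=1
Ev 3: PC=1 idx=1 pred=N actual=N -> ctr[1]=0
Ev 4: PC=4 idx=1 pred=N actual=T -> ctr[1]=1
Ev 5: PC=1 idx=1 pred=N actual=T -> ctr[1]=2
Ev 6: PC=4 idx=1 pred=T actual=T -> ctr[1]=3
Ev 7: PC=4 idx=1 pred=T actual=N -> ctr[1]=2
Ev 8: PC=1 idx=1 pred=T actual=T -> ctr[1]=3
Ev 9: PC=2 idx=2 pred=N actual=N -> ctr[2]=0
Ev 10: PC=2 idx=2 pred=N actual=T -> ctr[2]=1
Ev 11: PC=4 idx=1 pred=T actual=N -> ctr[1]=2
Ev 12: PC=4 idx=1 pred=T actual=T -> ctr[1]=3
Ev 13: PC=2 idx=2 pred=N actual=N -> ctr[2]=0
Ev 14: PC=5 idx=2 pred=N actual=T -> ctr[2]=1

Answer: N N N N N T T T N N T T N N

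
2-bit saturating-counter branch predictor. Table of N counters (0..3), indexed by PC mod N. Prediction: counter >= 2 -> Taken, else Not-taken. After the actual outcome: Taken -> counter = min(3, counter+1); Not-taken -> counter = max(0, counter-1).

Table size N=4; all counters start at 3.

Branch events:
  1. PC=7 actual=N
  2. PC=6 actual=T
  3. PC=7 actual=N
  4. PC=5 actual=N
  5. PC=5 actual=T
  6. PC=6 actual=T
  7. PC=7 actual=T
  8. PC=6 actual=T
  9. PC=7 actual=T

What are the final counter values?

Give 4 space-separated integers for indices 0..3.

Ev 1: PC=7 idx=3 pred=T actual=N -> ctr[3]=2
Ev 2: PC=6 idx=2 pred=T actual=T -> ctr[2]=3
Ev 3: PC=7 idx=3 pred=T actual=N -> ctr[3]=1
Ev 4: PC=5 idx=1 pred=T actual=N -> ctr[1]=2
Ev 5: PC=5 idx=1 pred=T actual=T -> ctr[1]=3
Ev 6: PC=6 idx=2 pred=T actual=T -> ctr[2]=3
Ev 7: PC=7 idx=3 pred=N actual=T -> ctr[3]=2
Ev 8: PC=6 idx=2 pred=T actual=T -> ctr[2]=3
Ev 9: PC=7 idx=3 pred=T actual=T -> ctr[3]=3

Answer: 3 3 3 3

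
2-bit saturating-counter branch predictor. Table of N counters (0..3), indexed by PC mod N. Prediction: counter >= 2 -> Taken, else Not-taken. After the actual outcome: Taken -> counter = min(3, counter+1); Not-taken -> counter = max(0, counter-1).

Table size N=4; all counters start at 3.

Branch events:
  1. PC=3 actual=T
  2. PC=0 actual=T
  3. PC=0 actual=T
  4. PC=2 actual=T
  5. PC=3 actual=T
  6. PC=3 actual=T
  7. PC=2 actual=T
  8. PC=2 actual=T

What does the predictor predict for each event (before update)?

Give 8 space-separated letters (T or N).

Answer: T T T T T T T T

Derivation:
Ev 1: PC=3 idx=3 pred=T actual=T -> ctr[3]=3
Ev 2: PC=0 idx=0 pred=T actual=T -> ctr[0]=3
Ev 3: PC=0 idx=0 pred=T actual=T -> ctr[0]=3
Ev 4: PC=2 idx=2 pred=T actual=T -> ctr[2]=3
Ev 5: PC=3 idx=3 pred=T actual=T -> ctr[3]=3
Ev 6: PC=3 idx=3 pred=T actual=T -> ctr[3]=3
Ev 7: PC=2 idx=2 pred=T actual=T -> ctr[2]=3
Ev 8: PC=2 idx=2 pred=T actual=T -> ctr[2]=3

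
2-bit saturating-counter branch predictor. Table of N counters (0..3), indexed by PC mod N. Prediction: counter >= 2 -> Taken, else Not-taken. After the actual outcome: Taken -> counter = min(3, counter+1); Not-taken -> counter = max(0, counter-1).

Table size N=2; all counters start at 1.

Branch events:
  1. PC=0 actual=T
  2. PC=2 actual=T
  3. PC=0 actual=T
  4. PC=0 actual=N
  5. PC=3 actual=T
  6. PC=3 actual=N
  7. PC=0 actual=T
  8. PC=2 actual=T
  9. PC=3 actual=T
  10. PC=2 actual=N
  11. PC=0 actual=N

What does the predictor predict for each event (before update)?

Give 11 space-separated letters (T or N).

Answer: N T T T N T T T N T T

Derivation:
Ev 1: PC=0 idx=0 pred=N actual=T -> ctr[0]=2
Ev 2: PC=2 idx=0 pred=T actual=T -> ctr[0]=3
Ev 3: PC=0 idx=0 pred=T actual=T -> ctr[0]=3
Ev 4: PC=0 idx=0 pred=T actual=N -> ctr[0]=2
Ev 5: PC=3 idx=1 pred=N actual=T -> ctr[1]=2
Ev 6: PC=3 idx=1 pred=T actual=N -> ctr[1]=1
Ev 7: PC=0 idx=0 pred=T actual=T -> ctr[0]=3
Ev 8: PC=2 idx=0 pred=T actual=T -> ctr[0]=3
Ev 9: PC=3 idx=1 pred=N actual=T -> ctr[1]=2
Ev 10: PC=2 idx=0 pred=T actual=N -> ctr[0]=2
Ev 11: PC=0 idx=0 pred=T actual=N -> ctr[0]=1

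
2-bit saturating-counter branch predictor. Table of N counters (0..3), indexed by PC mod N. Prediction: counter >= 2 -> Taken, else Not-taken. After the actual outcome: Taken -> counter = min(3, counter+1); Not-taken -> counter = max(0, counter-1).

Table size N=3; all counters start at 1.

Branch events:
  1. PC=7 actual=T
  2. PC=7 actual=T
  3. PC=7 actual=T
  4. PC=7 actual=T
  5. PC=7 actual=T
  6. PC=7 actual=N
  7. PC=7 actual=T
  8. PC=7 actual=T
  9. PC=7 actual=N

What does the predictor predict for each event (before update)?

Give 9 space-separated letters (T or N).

Answer: N T T T T T T T T

Derivation:
Ev 1: PC=7 idx=1 pred=N actual=T -> ctr[1]=2
Ev 2: PC=7 idx=1 pred=T actual=T -> ctr[1]=3
Ev 3: PC=7 idx=1 pred=T actual=T -> ctr[1]=3
Ev 4: PC=7 idx=1 pred=T actual=T -> ctr[1]=3
Ev 5: PC=7 idx=1 pred=T actual=T -> ctr[1]=3
Ev 6: PC=7 idx=1 pred=T actual=N -> ctr[1]=2
Ev 7: PC=7 idx=1 pred=T actual=T -> ctr[1]=3
Ev 8: PC=7 idx=1 pred=T actual=T -> ctr[1]=3
Ev 9: PC=7 idx=1 pred=T actual=N -> ctr[1]=2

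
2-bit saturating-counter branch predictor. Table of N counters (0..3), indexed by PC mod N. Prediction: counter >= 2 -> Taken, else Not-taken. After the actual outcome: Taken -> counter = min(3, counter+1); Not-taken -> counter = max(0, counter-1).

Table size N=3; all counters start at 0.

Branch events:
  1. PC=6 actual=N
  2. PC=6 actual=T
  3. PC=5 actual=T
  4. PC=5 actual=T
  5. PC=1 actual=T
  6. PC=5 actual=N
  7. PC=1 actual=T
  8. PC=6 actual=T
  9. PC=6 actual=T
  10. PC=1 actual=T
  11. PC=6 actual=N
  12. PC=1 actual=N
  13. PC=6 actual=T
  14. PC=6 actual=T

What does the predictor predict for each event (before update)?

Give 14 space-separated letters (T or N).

Answer: N N N N N T N N T T T T T T

Derivation:
Ev 1: PC=6 idx=0 pred=N actual=N -> ctr[0]=0
Ev 2: PC=6 idx=0 pred=N actual=T -> ctr[0]=1
Ev 3: PC=5 idx=2 pred=N actual=T -> ctr[2]=1
Ev 4: PC=5 idx=2 pred=N actual=T -> ctr[2]=2
Ev 5: PC=1 idx=1 pred=N actual=T -> ctr[1]=1
Ev 6: PC=5 idx=2 pred=T actual=N -> ctr[2]=1
Ev 7: PC=1 idx=1 pred=N actual=T -> ctr[1]=2
Ev 8: PC=6 idx=0 pred=N actual=T -> ctr[0]=2
Ev 9: PC=6 idx=0 pred=T actual=T -> ctr[0]=3
Ev 10: PC=1 idx=1 pred=T actual=T -> ctr[1]=3
Ev 11: PC=6 idx=0 pred=T actual=N -> ctr[0]=2
Ev 12: PC=1 idx=1 pred=T actual=N -> ctr[1]=2
Ev 13: PC=6 idx=0 pred=T actual=T -> ctr[0]=3
Ev 14: PC=6 idx=0 pred=T actual=T -> ctr[0]=3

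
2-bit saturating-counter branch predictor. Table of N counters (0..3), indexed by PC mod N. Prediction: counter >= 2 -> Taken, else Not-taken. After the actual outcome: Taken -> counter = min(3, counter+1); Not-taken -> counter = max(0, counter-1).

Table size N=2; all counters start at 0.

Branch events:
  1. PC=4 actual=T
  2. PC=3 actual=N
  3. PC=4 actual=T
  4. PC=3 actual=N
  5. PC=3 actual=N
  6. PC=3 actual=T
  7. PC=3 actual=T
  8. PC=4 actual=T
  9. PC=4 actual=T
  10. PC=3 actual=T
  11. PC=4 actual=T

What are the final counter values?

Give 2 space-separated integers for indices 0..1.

Ev 1: PC=4 idx=0 pred=N actual=T -> ctr[0]=1
Ev 2: PC=3 idx=1 pred=N actual=N -> ctr[1]=0
Ev 3: PC=4 idx=0 pred=N actual=T -> ctr[0]=2
Ev 4: PC=3 idx=1 pred=N actual=N -> ctr[1]=0
Ev 5: PC=3 idx=1 pred=N actual=N -> ctr[1]=0
Ev 6: PC=3 idx=1 pred=N actual=T -> ctr[1]=1
Ev 7: PC=3 idx=1 pred=N actual=T -> ctr[1]=2
Ev 8: PC=4 idx=0 pred=T actual=T -> ctr[0]=3
Ev 9: PC=4 idx=0 pred=T actual=T -> ctr[0]=3
Ev 10: PC=3 idx=1 pred=T actual=T -> ctr[1]=3
Ev 11: PC=4 idx=0 pred=T actual=T -> ctr[0]=3

Answer: 3 3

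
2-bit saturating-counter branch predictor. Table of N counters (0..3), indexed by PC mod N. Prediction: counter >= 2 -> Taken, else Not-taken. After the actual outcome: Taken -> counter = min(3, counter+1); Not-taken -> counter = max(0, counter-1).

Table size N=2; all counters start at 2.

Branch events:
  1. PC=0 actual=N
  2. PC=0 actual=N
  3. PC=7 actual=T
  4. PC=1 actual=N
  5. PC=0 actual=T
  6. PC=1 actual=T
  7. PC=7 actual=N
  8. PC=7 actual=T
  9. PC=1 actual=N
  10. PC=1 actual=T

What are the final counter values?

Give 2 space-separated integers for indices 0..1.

Ev 1: PC=0 idx=0 pred=T actual=N -> ctr[0]=1
Ev 2: PC=0 idx=0 pred=N actual=N -> ctr[0]=0
Ev 3: PC=7 idx=1 pred=T actual=T -> ctr[1]=3
Ev 4: PC=1 idx=1 pred=T actual=N -> ctr[1]=2
Ev 5: PC=0 idx=0 pred=N actual=T -> ctr[0]=1
Ev 6: PC=1 idx=1 pred=T actual=T -> ctr[1]=3
Ev 7: PC=7 idx=1 pred=T actual=N -> ctr[1]=2
Ev 8: PC=7 idx=1 pred=T actual=T -> ctr[1]=3
Ev 9: PC=1 idx=1 pred=T actual=N -> ctr[1]=2
Ev 10: PC=1 idx=1 pred=T actual=T -> ctr[1]=3

Answer: 1 3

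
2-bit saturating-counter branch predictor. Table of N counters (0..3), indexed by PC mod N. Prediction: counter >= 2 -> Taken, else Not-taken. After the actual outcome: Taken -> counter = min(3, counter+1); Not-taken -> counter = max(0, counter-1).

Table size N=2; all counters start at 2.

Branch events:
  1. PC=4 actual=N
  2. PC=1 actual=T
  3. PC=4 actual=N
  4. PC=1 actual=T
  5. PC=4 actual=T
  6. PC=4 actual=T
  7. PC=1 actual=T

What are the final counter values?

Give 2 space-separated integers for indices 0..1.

Answer: 2 3

Derivation:
Ev 1: PC=4 idx=0 pred=T actual=N -> ctr[0]=1
Ev 2: PC=1 idx=1 pred=T actual=T -> ctr[1]=3
Ev 3: PC=4 idx=0 pred=N actual=N -> ctr[0]=0
Ev 4: PC=1 idx=1 pred=T actual=T -> ctr[1]=3
Ev 5: PC=4 idx=0 pred=N actual=T -> ctr[0]=1
Ev 6: PC=4 idx=0 pred=N actual=T -> ctr[0]=2
Ev 7: PC=1 idx=1 pred=T actual=T -> ctr[1]=3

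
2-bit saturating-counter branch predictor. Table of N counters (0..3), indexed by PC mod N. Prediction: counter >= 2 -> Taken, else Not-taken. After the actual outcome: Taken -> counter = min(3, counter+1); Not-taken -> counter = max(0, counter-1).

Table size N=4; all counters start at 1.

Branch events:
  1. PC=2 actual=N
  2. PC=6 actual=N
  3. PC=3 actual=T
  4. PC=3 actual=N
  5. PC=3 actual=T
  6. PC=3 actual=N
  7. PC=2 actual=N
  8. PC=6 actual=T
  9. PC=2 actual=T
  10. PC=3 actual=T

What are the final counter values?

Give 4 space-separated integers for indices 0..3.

Ev 1: PC=2 idx=2 pred=N actual=N -> ctr[2]=0
Ev 2: PC=6 idx=2 pred=N actual=N -> ctr[2]=0
Ev 3: PC=3 idx=3 pred=N actual=T -> ctr[3]=2
Ev 4: PC=3 idx=3 pred=T actual=N -> ctr[3]=1
Ev 5: PC=3 idx=3 pred=N actual=T -> ctr[3]=2
Ev 6: PC=3 idx=3 pred=T actual=N -> ctr[3]=1
Ev 7: PC=2 idx=2 pred=N actual=N -> ctr[2]=0
Ev 8: PC=6 idx=2 pred=N actual=T -> ctr[2]=1
Ev 9: PC=2 idx=2 pred=N actual=T -> ctr[2]=2
Ev 10: PC=3 idx=3 pred=N actual=T -> ctr[3]=2

Answer: 1 1 2 2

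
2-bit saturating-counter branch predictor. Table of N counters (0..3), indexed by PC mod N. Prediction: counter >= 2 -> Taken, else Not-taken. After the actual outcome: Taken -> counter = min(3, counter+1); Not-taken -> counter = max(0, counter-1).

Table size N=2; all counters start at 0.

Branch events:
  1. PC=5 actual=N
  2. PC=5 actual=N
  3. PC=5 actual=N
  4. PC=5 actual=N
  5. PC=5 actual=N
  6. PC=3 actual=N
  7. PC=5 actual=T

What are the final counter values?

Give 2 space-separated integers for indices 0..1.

Answer: 0 1

Derivation:
Ev 1: PC=5 idx=1 pred=N actual=N -> ctr[1]=0
Ev 2: PC=5 idx=1 pred=N actual=N -> ctr[1]=0
Ev 3: PC=5 idx=1 pred=N actual=N -> ctr[1]=0
Ev 4: PC=5 idx=1 pred=N actual=N -> ctr[1]=0
Ev 5: PC=5 idx=1 pred=N actual=N -> ctr[1]=0
Ev 6: PC=3 idx=1 pred=N actual=N -> ctr[1]=0
Ev 7: PC=5 idx=1 pred=N actual=T -> ctr[1]=1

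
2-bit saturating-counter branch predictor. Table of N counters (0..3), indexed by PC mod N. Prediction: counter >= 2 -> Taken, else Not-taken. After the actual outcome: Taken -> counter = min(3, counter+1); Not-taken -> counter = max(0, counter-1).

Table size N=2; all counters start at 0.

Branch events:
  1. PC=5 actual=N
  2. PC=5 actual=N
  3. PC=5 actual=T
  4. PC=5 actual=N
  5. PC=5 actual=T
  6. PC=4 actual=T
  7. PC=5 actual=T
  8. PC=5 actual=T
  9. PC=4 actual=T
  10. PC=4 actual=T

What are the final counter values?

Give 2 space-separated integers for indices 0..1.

Ev 1: PC=5 idx=1 pred=N actual=N -> ctr[1]=0
Ev 2: PC=5 idx=1 pred=N actual=N -> ctr[1]=0
Ev 3: PC=5 idx=1 pred=N actual=T -> ctr[1]=1
Ev 4: PC=5 idx=1 pred=N actual=N -> ctr[1]=0
Ev 5: PC=5 idx=1 pred=N actual=T -> ctr[1]=1
Ev 6: PC=4 idx=0 pred=N actual=T -> ctr[0]=1
Ev 7: PC=5 idx=1 pred=N actual=T -> ctr[1]=2
Ev 8: PC=5 idx=1 pred=T actual=T -> ctr[1]=3
Ev 9: PC=4 idx=0 pred=N actual=T -> ctr[0]=2
Ev 10: PC=4 idx=0 pred=T actual=T -> ctr[0]=3

Answer: 3 3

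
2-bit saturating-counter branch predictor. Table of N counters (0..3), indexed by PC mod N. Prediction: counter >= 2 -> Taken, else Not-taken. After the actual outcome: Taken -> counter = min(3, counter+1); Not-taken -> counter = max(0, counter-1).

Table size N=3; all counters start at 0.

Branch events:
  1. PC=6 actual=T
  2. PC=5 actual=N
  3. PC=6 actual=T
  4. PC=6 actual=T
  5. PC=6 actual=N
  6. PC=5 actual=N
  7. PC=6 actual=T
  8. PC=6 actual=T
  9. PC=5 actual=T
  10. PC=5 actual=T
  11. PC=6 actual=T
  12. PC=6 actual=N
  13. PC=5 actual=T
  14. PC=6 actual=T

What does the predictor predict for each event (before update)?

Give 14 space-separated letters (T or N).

Ev 1: PC=6 idx=0 pred=N actual=T -> ctr[0]=1
Ev 2: PC=5 idx=2 pred=N actual=N -> ctr[2]=0
Ev 3: PC=6 idx=0 pred=N actual=T -> ctr[0]=2
Ev 4: PC=6 idx=0 pred=T actual=T -> ctr[0]=3
Ev 5: PC=6 idx=0 pred=T actual=N -> ctr[0]=2
Ev 6: PC=5 idx=2 pred=N actual=N -> ctr[2]=0
Ev 7: PC=6 idx=0 pred=T actual=T -> ctr[0]=3
Ev 8: PC=6 idx=0 pred=T actual=T -> ctr[0]=3
Ev 9: PC=5 idx=2 pred=N actual=T -> ctr[2]=1
Ev 10: PC=5 idx=2 pred=N actual=T -> ctr[2]=2
Ev 11: PC=6 idx=0 pred=T actual=T -> ctr[0]=3
Ev 12: PC=6 idx=0 pred=T actual=N -> ctr[0]=2
Ev 13: PC=5 idx=2 pred=T actual=T -> ctr[2]=3
Ev 14: PC=6 idx=0 pred=T actual=T -> ctr[0]=3

Answer: N N N T T N T T N N T T T T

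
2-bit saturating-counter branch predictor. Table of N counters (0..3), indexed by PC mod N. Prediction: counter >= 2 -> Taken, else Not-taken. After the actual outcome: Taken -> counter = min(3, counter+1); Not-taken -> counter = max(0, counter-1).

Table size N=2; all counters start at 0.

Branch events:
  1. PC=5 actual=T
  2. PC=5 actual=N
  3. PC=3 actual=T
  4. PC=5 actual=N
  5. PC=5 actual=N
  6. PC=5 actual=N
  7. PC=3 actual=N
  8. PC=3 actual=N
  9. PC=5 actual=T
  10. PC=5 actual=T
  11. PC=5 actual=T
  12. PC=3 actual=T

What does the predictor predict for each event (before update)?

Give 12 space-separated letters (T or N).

Answer: N N N N N N N N N N T T

Derivation:
Ev 1: PC=5 idx=1 pred=N actual=T -> ctr[1]=1
Ev 2: PC=5 idx=1 pred=N actual=N -> ctr[1]=0
Ev 3: PC=3 idx=1 pred=N actual=T -> ctr[1]=1
Ev 4: PC=5 idx=1 pred=N actual=N -> ctr[1]=0
Ev 5: PC=5 idx=1 pred=N actual=N -> ctr[1]=0
Ev 6: PC=5 idx=1 pred=N actual=N -> ctr[1]=0
Ev 7: PC=3 idx=1 pred=N actual=N -> ctr[1]=0
Ev 8: PC=3 idx=1 pred=N actual=N -> ctr[1]=0
Ev 9: PC=5 idx=1 pred=N actual=T -> ctr[1]=1
Ev 10: PC=5 idx=1 pred=N actual=T -> ctr[1]=2
Ev 11: PC=5 idx=1 pred=T actual=T -> ctr[1]=3
Ev 12: PC=3 idx=1 pred=T actual=T -> ctr[1]=3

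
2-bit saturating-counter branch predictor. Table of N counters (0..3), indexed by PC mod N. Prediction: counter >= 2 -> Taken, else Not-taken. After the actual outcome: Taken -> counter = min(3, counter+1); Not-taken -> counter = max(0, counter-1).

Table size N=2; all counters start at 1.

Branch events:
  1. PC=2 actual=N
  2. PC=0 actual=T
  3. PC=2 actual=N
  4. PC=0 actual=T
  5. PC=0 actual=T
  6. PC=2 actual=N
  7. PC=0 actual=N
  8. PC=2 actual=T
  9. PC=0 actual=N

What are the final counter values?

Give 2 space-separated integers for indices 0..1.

Answer: 0 1

Derivation:
Ev 1: PC=2 idx=0 pred=N actual=N -> ctr[0]=0
Ev 2: PC=0 idx=0 pred=N actual=T -> ctr[0]=1
Ev 3: PC=2 idx=0 pred=N actual=N -> ctr[0]=0
Ev 4: PC=0 idx=0 pred=N actual=T -> ctr[0]=1
Ev 5: PC=0 idx=0 pred=N actual=T -> ctr[0]=2
Ev 6: PC=2 idx=0 pred=T actual=N -> ctr[0]=1
Ev 7: PC=0 idx=0 pred=N actual=N -> ctr[0]=0
Ev 8: PC=2 idx=0 pred=N actual=T -> ctr[0]=1
Ev 9: PC=0 idx=0 pred=N actual=N -> ctr[0]=0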